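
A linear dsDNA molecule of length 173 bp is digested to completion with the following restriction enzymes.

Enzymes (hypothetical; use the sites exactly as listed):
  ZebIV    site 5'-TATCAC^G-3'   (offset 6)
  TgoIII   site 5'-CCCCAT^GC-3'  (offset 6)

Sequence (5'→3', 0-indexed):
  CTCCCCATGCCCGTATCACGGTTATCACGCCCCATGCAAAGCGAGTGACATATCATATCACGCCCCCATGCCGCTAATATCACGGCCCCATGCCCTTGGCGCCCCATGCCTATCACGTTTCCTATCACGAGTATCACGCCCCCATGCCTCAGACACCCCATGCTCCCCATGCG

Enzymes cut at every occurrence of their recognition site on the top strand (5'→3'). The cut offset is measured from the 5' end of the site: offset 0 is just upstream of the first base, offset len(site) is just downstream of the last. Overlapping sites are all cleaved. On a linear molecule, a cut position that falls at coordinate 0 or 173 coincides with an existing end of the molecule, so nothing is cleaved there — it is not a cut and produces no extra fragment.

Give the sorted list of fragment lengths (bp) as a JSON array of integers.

Scan for sites:
  ZebIV TATCACG/6: at [13, 22, 55, 77, 110, 122, 131] ⇒ [19, 28, 61, 83, 116, 128, 137]
  TgoIII CCCCATGC/6: at [2, 29, 63, 85, 101, 139, 155, 164] ⇒ [8, 35, 69, 91, 107, 145, 161, 170]

Pooled cuts: [8, 19, 28, 35, 61, 69, 83, 91, 107, 116, 128, 137, 145, 161, 170]

Fragment lengths:
  [0,8): 8 bp
  [8,19): 11 bp
  [19,28): 9 bp
  [28,35): 7 bp
  [35,61): 26 bp
  [61,69): 8 bp
  [69,83): 14 bp
  [83,91): 8 bp
  [91,107): 16 bp
  [107,116): 9 bp
  [116,128): 12 bp
  [128,137): 9 bp
  [137,145): 8 bp
  [145,161): 16 bp
  [161,170): 9 bp
  [170,173): 3 bp

[3,7,8,8,8,8,9,9,9,9,11,12,14,16,16,26]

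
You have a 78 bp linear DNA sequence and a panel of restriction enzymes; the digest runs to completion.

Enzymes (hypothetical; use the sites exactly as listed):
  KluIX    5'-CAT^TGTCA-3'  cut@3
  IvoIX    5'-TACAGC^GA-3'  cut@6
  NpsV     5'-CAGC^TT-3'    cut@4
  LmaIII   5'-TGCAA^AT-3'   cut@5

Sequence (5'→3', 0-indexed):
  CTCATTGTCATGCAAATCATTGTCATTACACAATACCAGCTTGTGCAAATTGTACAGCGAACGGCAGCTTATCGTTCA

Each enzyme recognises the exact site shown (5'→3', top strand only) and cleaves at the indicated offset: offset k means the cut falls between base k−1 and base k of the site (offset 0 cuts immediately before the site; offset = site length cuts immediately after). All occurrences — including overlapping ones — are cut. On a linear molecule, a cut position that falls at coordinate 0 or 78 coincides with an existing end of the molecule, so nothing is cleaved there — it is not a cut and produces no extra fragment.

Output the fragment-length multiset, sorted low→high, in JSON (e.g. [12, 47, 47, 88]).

[5,5,8,10,10,10,10,20]

Site scan:
  KluIX CATTGTCA/3: at [2, 17] ⇒ [5, 20]
  IvoIX TACAGCGA/6: at [52] ⇒ [58]
  NpsV CAGCTT/4: at [36, 64] ⇒ [40, 68]
  LmaIII TGCAAAT/5: at [10, 43] ⇒ [15, 48]

All cut coordinates (distinct, sorted): [5, 15, 20, 40, 48, 58, 68]

Fragment lengths:
  [0,5): 5 bp
  [5,15): 10 bp
  [15,20): 5 bp
  [20,40): 20 bp
  [40,48): 8 bp
  [48,58): 10 bp
  [58,68): 10 bp
  [68,78): 10 bp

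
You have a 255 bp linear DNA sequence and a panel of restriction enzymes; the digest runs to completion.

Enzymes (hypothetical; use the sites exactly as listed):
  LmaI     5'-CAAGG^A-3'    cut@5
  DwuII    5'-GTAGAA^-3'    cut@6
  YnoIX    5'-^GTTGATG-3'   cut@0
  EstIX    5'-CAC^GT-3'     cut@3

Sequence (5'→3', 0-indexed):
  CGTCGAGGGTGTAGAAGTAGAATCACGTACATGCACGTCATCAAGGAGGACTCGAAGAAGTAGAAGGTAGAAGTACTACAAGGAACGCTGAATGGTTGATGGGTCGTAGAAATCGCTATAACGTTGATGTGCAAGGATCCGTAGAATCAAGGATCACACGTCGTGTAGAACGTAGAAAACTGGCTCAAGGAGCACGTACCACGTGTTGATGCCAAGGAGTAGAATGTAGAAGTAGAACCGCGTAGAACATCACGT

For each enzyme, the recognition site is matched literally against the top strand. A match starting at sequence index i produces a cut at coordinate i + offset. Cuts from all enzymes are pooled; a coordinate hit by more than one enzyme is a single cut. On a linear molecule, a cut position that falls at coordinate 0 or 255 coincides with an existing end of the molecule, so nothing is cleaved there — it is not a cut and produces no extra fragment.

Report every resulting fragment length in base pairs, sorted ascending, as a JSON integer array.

[2,2,4,5,6,6,6,6,7,7,7,7,7,7,10,10,10,10,11,11,11,11,13,13,14,16,17,19]

Scan for sites:
  LmaI (CAAGGA, off=5): starts [41, 78, 131, 147, 185, 212] → cuts [46, 83, 136, 152, 190, 217]
  DwuII (GTAGAA, off=6): starts [10, 16, 59, 66, 105, 140, 164, 171, 218, 225, 231, 241] → cuts [16, 22, 65, 72, 111, 146, 170, 177, 224, 231, 237, 247]
  YnoIX (GTTGATG, off=0): starts [94, 122, 204] → cuts [94, 122, 204]
  EstIX (CACGT, off=3): starts [23, 33, 156, 192, 199, 250] → cuts [26, 36, 159, 195, 202, 253]

All cut coordinates (distinct, sorted): [16, 22, 26, 36, 46, 65, 72, 83, 94, 111, 122, 136, 146, 152, 159, 170, 177, 190, 195, 202, 204, 217, 224, 231, 237, 247, 253]

Fragments:
  [0,16): 16 bp
  [16,22): 6 bp
  [22,26): 4 bp
  [26,36): 10 bp
  [36,46): 10 bp
  [46,65): 19 bp
  [65,72): 7 bp
  [72,83): 11 bp
  [83,94): 11 bp
  [94,111): 17 bp
  [111,122): 11 bp
  [122,136): 14 bp
  [136,146): 10 bp
  [146,152): 6 bp
  [152,159): 7 bp
  [159,170): 11 bp
  [170,177): 7 bp
  [177,190): 13 bp
  [190,195): 5 bp
  [195,202): 7 bp
  [202,204): 2 bp
  [204,217): 13 bp
  [217,224): 7 bp
  [224,231): 7 bp
  [231,237): 6 bp
  [237,247): 10 bp
  [247,253): 6 bp
  [253,255): 2 bp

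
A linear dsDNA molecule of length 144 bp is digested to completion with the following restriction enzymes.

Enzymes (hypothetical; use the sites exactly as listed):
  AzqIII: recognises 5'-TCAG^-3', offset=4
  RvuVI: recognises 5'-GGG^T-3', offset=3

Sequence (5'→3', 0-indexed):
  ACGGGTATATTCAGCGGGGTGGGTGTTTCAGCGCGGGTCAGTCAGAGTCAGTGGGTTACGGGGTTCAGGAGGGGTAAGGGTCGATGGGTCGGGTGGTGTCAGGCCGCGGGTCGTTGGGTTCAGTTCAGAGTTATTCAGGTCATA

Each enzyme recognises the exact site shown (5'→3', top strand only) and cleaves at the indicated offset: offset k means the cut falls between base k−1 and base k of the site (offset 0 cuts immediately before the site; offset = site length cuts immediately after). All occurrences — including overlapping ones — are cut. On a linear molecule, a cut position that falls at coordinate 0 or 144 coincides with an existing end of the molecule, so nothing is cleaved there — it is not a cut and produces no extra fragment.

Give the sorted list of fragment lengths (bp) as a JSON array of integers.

[4,4,4,4,5,5,5,5,5,5,6,6,6,6,6,8,8,8,8,8,9,9,10]

Scan for sites:
  AzqIII TCAG/4: at [10, 27, 37, 41, 47, 64, 98, 119, 124, 134] ⇒ [14, 31, 41, 45, 51, 68, 102, 123, 128, 138]
  RvuVI GGGT/3: at [2, 16, 20, 34, 52, 60, 71, 77, 85, 90, 107, 115] ⇒ [5, 19, 23, 37, 55, 63, 74, 80, 88, 93, 110, 118]

All cut coordinates (distinct, sorted): [5, 14, 19, 23, 31, 37, 41, 45, 51, 55, 63, 68, 74, 80, 88, 93, 102, 110, 118, 123, 128, 138]

Fragment lengths:
  [0,5): 5 bp
  [5,14): 9 bp
  [14,19): 5 bp
  [19,23): 4 bp
  [23,31): 8 bp
  [31,37): 6 bp
  [37,41): 4 bp
  [41,45): 4 bp
  [45,51): 6 bp
  [51,55): 4 bp
  [55,63): 8 bp
  [63,68): 5 bp
  [68,74): 6 bp
  [74,80): 6 bp
  [80,88): 8 bp
  [88,93): 5 bp
  [93,102): 9 bp
  [102,110): 8 bp
  [110,118): 8 bp
  [118,123): 5 bp
  [123,128): 5 bp
  [128,138): 10 bp
  [138,144): 6 bp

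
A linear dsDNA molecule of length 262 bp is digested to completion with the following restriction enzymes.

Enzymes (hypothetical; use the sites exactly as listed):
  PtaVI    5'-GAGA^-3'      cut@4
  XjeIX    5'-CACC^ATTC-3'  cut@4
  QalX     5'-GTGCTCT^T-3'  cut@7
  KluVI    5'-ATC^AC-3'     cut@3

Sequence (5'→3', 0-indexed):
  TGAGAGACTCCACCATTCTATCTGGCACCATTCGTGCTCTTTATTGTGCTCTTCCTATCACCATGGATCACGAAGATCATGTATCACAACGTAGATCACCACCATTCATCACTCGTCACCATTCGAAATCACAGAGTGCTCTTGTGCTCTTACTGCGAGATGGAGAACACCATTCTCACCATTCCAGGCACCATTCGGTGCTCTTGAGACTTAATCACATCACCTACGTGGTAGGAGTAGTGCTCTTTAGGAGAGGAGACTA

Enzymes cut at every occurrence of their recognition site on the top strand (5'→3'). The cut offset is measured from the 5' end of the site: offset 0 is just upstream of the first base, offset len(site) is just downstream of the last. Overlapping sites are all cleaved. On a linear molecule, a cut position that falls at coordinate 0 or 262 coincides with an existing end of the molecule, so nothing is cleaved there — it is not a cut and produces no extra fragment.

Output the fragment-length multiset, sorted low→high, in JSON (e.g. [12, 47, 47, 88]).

Site scan:
  PtaVI GAGA/4: at [1, 3, 156, 162, 205, 250, 255] ⇒ [5, 7, 160, 166, 209, 254, 259]
  XjeIX CACCATTC/4: at [10, 25, 99, 116, 167, 176, 188] ⇒ [14, 29, 103, 120, 171, 180, 192]
  QalX GTGCTCTT/7: at [33, 45, 135, 143, 197, 239] ⇒ [40, 52, 142, 150, 204, 246]
  KluVI ATCAC/3: at [56, 66, 82, 94, 107, 127, 213, 218] ⇒ [59, 69, 85, 97, 110, 130, 216, 221]

All cut coordinates (distinct, sorted): [5, 7, 14, 29, 40, 52, 59, 69, 85, 97, 103, 110, 120, 130, 142, 150, 160, 166, 171, 180, 192, 204, 209, 216, 221, 246, 254, 259]

Fragment lengths:
  [0,5): 5 bp
  [5,7): 2 bp
  [7,14): 7 bp
  [14,29): 15 bp
  [29,40): 11 bp
  [40,52): 12 bp
  [52,59): 7 bp
  [59,69): 10 bp
  [69,85): 16 bp
  [85,97): 12 bp
  [97,103): 6 bp
  [103,110): 7 bp
  [110,120): 10 bp
  [120,130): 10 bp
  [130,142): 12 bp
  [142,150): 8 bp
  [150,160): 10 bp
  [160,166): 6 bp
  [166,171): 5 bp
  [171,180): 9 bp
  [180,192): 12 bp
  [192,204): 12 bp
  [204,209): 5 bp
  [209,216): 7 bp
  [216,221): 5 bp
  [221,246): 25 bp
  [246,254): 8 bp
  [254,259): 5 bp
  [259,262): 3 bp

[2,3,5,5,5,5,5,6,6,7,7,7,7,8,8,9,10,10,10,10,11,12,12,12,12,12,15,16,25]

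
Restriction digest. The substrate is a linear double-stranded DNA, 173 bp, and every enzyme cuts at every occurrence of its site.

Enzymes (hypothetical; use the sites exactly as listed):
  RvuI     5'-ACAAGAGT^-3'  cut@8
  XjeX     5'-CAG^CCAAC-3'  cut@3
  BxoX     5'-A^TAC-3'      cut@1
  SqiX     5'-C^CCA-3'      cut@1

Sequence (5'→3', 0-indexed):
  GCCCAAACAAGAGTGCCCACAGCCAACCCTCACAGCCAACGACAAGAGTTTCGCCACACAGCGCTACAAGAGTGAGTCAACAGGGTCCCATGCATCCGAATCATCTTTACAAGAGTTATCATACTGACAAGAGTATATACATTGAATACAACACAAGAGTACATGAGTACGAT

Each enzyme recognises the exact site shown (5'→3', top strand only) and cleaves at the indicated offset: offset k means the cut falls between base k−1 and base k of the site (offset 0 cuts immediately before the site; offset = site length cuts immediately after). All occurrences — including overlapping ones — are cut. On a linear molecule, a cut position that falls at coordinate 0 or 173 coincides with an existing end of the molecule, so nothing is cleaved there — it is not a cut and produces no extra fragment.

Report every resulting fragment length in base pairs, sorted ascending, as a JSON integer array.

Site scan:
  RvuI ACAAGAGT/8: at [6, 41, 65, 108, 126, 152] ⇒ [14, 49, 73, 116, 134, 160]
  XjeX CAGCCAAC/3: at [19, 32] ⇒ [22, 35]
  BxoX ATAC/1: at [120, 136, 145] ⇒ [121, 137, 146]
  SqiX CCCA/1: at [1, 15, 86] ⇒ [2, 16, 87]

All cut coordinates (distinct, sorted): [2, 14, 16, 22, 35, 49, 73, 87, 116, 121, 134, 137, 146, 160]

Fragment lengths:
  [0,2): 2 bp
  [2,14): 12 bp
  [14,16): 2 bp
  [16,22): 6 bp
  [22,35): 13 bp
  [35,49): 14 bp
  [49,73): 24 bp
  [73,87): 14 bp
  [87,116): 29 bp
  [116,121): 5 bp
  [121,134): 13 bp
  [134,137): 3 bp
  [137,146): 9 bp
  [146,160): 14 bp
  [160,173): 13 bp

[2,2,3,5,6,9,12,13,13,13,14,14,14,24,29]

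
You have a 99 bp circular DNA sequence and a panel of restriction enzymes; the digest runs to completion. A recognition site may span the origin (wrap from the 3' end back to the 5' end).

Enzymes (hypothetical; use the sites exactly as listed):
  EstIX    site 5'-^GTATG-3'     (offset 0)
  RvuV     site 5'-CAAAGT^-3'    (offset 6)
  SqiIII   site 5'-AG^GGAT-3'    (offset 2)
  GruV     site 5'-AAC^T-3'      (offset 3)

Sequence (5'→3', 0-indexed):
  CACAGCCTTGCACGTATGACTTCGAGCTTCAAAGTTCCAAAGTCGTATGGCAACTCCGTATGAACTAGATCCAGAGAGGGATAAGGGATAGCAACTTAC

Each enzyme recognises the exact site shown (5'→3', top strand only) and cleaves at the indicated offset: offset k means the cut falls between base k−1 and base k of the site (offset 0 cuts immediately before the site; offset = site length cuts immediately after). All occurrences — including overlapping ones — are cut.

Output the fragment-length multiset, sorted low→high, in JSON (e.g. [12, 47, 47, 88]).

[1,3,7,8,8,10,10,13,17,22]

Per-enzyme occurrences:
  EstIX (GTATG, off=0): starts [13, 44, 57] → cuts [13, 44, 57]
  RvuV (CAAAGT, off=6): starts [29, 37] → cuts [35, 43]
  SqiIII (AGGGAT, off=2): starts [76, 83] → cuts [78, 85]
  GruV (AACT, off=3): starts [51, 62, 92] → cuts [54, 65, 95]

Pooled cuts: [13, 35, 43, 44, 54, 57, 65, 78, 85, 95]

Fragment lengths:
  13→35: 22 bp
  35→43: 8 bp
  43→44: 1 bp
  44→54: 10 bp
  54→57: 3 bp
  57→65: 8 bp
  65→78: 13 bp
  78→85: 7 bp
  85→95: 10 bp
  95→13 (wrap): 99-95+13 = 17 bp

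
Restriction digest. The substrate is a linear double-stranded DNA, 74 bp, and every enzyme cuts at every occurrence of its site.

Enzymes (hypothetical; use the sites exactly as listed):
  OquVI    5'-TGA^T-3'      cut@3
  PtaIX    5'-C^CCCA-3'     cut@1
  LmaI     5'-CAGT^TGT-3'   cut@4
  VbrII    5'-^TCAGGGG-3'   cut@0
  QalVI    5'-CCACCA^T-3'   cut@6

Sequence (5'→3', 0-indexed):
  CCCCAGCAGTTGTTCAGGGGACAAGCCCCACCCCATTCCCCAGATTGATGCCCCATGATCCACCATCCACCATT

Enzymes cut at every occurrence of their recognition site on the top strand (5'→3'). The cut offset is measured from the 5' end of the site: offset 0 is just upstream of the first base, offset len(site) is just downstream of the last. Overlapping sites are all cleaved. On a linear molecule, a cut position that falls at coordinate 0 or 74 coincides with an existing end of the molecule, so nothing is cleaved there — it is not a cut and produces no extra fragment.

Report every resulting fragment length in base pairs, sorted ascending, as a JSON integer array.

[1,2,3,3,5,7,7,7,7,9,10,13]

Per-enzyme occurrences:
  OquVI TGAT/3: at [45, 55] ⇒ [48, 58]
  PtaIX CCCCA/1: at [0, 25, 30, 37, 50] ⇒ [1, 26, 31, 38, 51]
  LmaI CAGTTGT/4: at [6] ⇒ [10]
  VbrII TCAGGGG/0: at [13] ⇒ [13]
  QalVI CCACCAT/6: at [59, 66] ⇒ [65, 72]

All cut coordinates (distinct, sorted): [1, 10, 13, 26, 31, 38, 48, 51, 58, 65, 72]

Fragments:
  [0,1): 1 bp
  [1,10): 9 bp
  [10,13): 3 bp
  [13,26): 13 bp
  [26,31): 5 bp
  [31,38): 7 bp
  [38,48): 10 bp
  [48,51): 3 bp
  [51,58): 7 bp
  [58,65): 7 bp
  [65,72): 7 bp
  [72,74): 2 bp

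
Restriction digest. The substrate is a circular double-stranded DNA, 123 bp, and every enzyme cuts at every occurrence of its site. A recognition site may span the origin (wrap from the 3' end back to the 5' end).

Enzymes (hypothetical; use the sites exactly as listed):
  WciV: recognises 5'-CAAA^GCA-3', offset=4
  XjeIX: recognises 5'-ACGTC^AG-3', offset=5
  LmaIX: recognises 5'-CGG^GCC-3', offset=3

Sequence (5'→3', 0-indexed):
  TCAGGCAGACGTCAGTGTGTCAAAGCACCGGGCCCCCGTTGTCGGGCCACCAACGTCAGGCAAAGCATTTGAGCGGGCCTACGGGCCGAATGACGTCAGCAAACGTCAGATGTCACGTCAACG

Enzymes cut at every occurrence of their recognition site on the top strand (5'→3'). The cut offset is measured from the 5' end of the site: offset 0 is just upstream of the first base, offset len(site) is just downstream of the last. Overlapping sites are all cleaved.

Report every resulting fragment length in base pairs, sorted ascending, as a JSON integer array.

[7,7,8,10,11,11,12,12,13,14,18]

Per-enzyme occurrences:
  WciV CAAAGCA/4: at [20, 60] ⇒ [24, 64]
  XjeIX ACGTCAG/5: at [8, 52, 92, 102, 120] ⇒ [2, 13, 57, 97, 107]
  LmaIX CGGGCC/3: at [28, 42, 73, 81] ⇒ [31, 45, 76, 84]

Pooled cuts: [2, 13, 24, 31, 45, 57, 64, 76, 84, 97, 107]

Fragments:
  2→13: 11 bp
  13→24: 11 bp
  24→31: 7 bp
  31→45: 14 bp
  45→57: 12 bp
  57→64: 7 bp
  64→76: 12 bp
  76→84: 8 bp
  84→97: 13 bp
  97→107: 10 bp
  107→2 (wrap): 123-107+2 = 18 bp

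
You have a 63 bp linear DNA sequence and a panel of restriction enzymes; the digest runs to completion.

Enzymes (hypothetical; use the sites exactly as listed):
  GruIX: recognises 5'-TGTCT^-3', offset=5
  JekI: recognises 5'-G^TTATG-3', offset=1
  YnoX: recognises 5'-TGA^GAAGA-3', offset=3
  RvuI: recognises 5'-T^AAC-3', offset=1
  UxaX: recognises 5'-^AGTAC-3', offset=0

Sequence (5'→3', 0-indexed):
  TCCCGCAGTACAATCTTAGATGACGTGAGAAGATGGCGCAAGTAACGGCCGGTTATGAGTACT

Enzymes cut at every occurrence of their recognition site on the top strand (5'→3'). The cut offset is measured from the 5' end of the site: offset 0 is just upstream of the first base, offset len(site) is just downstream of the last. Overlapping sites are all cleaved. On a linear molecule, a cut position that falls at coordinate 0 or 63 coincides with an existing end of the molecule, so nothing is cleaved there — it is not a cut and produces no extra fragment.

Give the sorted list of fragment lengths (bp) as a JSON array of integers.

[5,6,6,9,15,22]

Per-enzyme occurrences:
  GruIX (TGTCT, off=5): no sites
  JekI (GTTATG, off=1): starts [51] → cuts [52]
  YnoX (TGAGAAGA, off=3): starts [25] → cuts [28]
  RvuI (TAAC, off=1): starts [42] → cuts [43]
  UxaX (AGTAC, off=0): starts [6, 57] → cuts [6, 57]

Pooled cuts: [6, 28, 43, 52, 57]

Fragments:
  [0,6): 6 bp
  [6,28): 22 bp
  [28,43): 15 bp
  [43,52): 9 bp
  [52,57): 5 bp
  [57,63): 6 bp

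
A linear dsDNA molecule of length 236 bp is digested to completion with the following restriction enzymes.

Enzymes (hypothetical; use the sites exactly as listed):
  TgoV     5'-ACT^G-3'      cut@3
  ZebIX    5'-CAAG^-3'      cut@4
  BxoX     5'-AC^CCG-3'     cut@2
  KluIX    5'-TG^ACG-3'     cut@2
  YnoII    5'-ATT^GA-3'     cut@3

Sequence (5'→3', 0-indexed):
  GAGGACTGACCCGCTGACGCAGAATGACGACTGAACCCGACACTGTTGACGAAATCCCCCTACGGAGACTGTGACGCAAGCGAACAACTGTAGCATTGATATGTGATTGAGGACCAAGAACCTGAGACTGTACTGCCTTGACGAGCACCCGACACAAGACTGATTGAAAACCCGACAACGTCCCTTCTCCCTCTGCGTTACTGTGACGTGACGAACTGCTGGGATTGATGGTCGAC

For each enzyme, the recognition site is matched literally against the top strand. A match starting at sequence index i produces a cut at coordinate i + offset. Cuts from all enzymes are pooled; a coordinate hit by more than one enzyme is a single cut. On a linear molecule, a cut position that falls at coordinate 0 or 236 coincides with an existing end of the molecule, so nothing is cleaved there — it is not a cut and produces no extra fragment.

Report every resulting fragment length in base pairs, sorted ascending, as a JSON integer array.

Site scan:
  TgoV ACTG/3: at [4, 29, 41, 67, 86, 126, 131, 158, 199, 214] ⇒ [7, 32, 44, 70, 89, 129, 134, 161, 202, 217]
  ZebIX CAAG/4: at [76, 114, 154] ⇒ [80, 118, 158]
  BxoX ACCCG/2: at [8, 34, 146, 169] ⇒ [10, 36, 148, 171]
  KluIX TGACG/2: at [14, 24, 46, 71, 138, 203, 208] ⇒ [16, 26, 48, 73, 140, 205, 210]
  YnoII ATTGA/3: at [94, 105, 162, 223] ⇒ [97, 108, 165, 226]

All cut coordinates (distinct, sorted): [7, 10, 16, 26, 32, 36, 44, 48, 70, 73, 80, 89, 97, 108, 118, 129, 134, 140, 148, 158, 161, 165, 171, 202, 205, 210, 217, 226]

Fragments:
  [0,7): 7 bp
  [7,10): 3 bp
  [10,16): 6 bp
  [16,26): 10 bp
  [26,32): 6 bp
  [32,36): 4 bp
  [36,44): 8 bp
  [44,48): 4 bp
  [48,70): 22 bp
  [70,73): 3 bp
  [73,80): 7 bp
  [80,89): 9 bp
  [89,97): 8 bp
  [97,108): 11 bp
  [108,118): 10 bp
  [118,129): 11 bp
  [129,134): 5 bp
  [134,140): 6 bp
  [140,148): 8 bp
  [148,158): 10 bp
  [158,161): 3 bp
  [161,165): 4 bp
  [165,171): 6 bp
  [171,202): 31 bp
  [202,205): 3 bp
  [205,210): 5 bp
  [210,217): 7 bp
  [217,226): 9 bp
  [226,236): 10 bp

[3,3,3,3,4,4,4,5,5,6,6,6,6,7,7,7,8,8,8,9,9,10,10,10,10,11,11,22,31]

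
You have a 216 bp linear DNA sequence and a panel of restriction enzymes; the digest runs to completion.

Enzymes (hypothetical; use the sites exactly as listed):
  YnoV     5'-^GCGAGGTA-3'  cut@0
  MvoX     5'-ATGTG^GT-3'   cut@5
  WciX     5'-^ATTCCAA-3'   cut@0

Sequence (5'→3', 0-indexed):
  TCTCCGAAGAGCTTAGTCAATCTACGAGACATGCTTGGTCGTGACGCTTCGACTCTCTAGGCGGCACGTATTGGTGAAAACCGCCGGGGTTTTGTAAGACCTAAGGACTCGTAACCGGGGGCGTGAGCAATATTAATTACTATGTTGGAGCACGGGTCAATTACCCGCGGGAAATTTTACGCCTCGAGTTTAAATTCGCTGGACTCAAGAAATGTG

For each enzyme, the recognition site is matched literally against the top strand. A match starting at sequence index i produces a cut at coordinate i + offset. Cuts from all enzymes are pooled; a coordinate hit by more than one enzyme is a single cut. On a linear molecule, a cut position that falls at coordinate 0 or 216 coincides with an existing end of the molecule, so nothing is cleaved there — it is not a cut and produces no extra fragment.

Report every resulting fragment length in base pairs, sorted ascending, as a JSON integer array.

Per-enzyme occurrences:
  YnoV (GCGAGGTA, off=0): no sites
  MvoX (ATGTGGT, off=5): no sites
  WciX (ATTCCAA, off=0): no sites

All cut coordinates (distinct, sorted): ∅

Fragments:
  no cuts → one linear fragment of 216 bp

[216]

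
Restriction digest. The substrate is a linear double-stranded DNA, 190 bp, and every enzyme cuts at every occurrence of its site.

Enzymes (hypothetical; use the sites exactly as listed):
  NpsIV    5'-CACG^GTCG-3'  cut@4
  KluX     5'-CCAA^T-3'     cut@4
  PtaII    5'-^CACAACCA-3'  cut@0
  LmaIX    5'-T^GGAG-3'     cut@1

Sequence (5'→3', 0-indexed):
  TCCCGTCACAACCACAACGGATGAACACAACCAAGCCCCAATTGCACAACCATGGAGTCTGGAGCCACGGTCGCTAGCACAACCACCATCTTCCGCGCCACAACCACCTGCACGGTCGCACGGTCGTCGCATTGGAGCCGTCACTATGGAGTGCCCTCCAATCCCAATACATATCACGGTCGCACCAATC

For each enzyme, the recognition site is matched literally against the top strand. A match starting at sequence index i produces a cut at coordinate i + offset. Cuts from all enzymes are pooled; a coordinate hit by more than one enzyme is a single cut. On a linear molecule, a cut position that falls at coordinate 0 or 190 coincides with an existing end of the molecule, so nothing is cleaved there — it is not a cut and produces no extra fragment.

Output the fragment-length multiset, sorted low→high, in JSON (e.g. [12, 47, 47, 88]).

[2,3,6,6,7,8,8,9,9,10,11,11,14,14,16,16,19,21]

Per-enzyme occurrences:
  NpsIV CACGGTCG/4: at [65, 110, 118, 174] ⇒ [69, 114, 122, 178]
  KluX CCAAT/4: at [37, 157, 163, 184] ⇒ [41, 161, 167, 188]
  PtaII CACAACCA/0: at [6, 25, 44, 77, 98] ⇒ [6, 25, 44, 77, 98]
  LmaIX TGGAG/1: at [52, 59, 132, 146] ⇒ [53, 60, 133, 147]

All cut coordinates (distinct, sorted): [6, 25, 41, 44, 53, 60, 69, 77, 98, 114, 122, 133, 147, 161, 167, 178, 188]

Fragment lengths:
  [0,6): 6 bp
  [6,25): 19 bp
  [25,41): 16 bp
  [41,44): 3 bp
  [44,53): 9 bp
  [53,60): 7 bp
  [60,69): 9 bp
  [69,77): 8 bp
  [77,98): 21 bp
  [98,114): 16 bp
  [114,122): 8 bp
  [122,133): 11 bp
  [133,147): 14 bp
  [147,161): 14 bp
  [161,167): 6 bp
  [167,178): 11 bp
  [178,188): 10 bp
  [188,190): 2 bp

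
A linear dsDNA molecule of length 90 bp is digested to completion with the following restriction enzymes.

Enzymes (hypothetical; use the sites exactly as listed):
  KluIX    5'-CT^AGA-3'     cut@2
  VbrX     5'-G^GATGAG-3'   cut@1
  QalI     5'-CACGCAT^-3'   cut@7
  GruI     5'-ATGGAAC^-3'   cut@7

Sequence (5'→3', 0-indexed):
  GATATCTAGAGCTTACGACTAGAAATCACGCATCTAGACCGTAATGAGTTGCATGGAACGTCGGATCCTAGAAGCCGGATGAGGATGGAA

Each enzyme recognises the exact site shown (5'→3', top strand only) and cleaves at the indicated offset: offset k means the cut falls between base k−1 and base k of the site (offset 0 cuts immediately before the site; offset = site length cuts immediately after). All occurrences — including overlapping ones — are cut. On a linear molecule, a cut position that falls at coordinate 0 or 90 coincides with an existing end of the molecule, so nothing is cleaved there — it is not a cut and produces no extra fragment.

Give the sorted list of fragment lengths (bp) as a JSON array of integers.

[2,7,8,10,13,13,13,24]

Per-enzyme occurrences:
  KluIX CTAGA/2: at [5, 18, 33, 67] ⇒ [7, 20, 35, 69]
  VbrX GGATGAG/1: at [76] ⇒ [77]
  QalI CACGCAT/7: at [26] ⇒ [33]
  GruI ATGGAAC/7: at [52] ⇒ [59]

Pooled cuts: [7, 20, 33, 35, 59, 69, 77]

Fragments:
  [0,7): 7 bp
  [7,20): 13 bp
  [20,33): 13 bp
  [33,35): 2 bp
  [35,59): 24 bp
  [59,69): 10 bp
  [69,77): 8 bp
  [77,90): 13 bp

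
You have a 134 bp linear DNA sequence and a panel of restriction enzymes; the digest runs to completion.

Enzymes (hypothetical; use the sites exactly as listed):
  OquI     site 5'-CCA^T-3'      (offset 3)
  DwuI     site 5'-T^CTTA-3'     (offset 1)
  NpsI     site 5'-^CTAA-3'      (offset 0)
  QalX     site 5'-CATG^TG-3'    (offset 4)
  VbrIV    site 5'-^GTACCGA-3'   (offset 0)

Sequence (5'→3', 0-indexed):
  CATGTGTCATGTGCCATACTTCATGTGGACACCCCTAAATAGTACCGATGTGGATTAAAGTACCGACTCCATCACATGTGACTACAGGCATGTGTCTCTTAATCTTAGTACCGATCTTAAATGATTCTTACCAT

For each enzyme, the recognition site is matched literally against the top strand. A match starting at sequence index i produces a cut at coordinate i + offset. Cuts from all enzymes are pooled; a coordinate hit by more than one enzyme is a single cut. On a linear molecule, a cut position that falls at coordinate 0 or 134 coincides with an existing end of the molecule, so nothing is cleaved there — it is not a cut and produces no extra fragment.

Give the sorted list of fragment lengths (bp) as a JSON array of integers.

Per-enzyme occurrences:
  OquI (CCAT, off=3): starts [13, 68, 130] → cuts [16, 71, 133]
  DwuI (TCTTA, off=1): starts [96, 102, 114, 125] → cuts [97, 103, 115, 126]
  NpsI (CTAA, off=0): starts [34] → cuts [34]
  QalX (CATGTG, off=4): starts [0, 7, 21, 74, 88] → cuts [4, 11, 25, 78, 92]
  VbrIV (GTACCGA, off=0): starts [41, 59, 107] → cuts [41, 59, 107]

Pooled cuts: [4, 11, 16, 25, 34, 41, 59, 71, 78, 92, 97, 103, 107, 115, 126, 133]

Fragment lengths:
  [0,4): 4 bp
  [4,11): 7 bp
  [11,16): 5 bp
  [16,25): 9 bp
  [25,34): 9 bp
  [34,41): 7 bp
  [41,59): 18 bp
  [59,71): 12 bp
  [71,78): 7 bp
  [78,92): 14 bp
  [92,97): 5 bp
  [97,103): 6 bp
  [103,107): 4 bp
  [107,115): 8 bp
  [115,126): 11 bp
  [126,133): 7 bp
  [133,134): 1 bp

[1,4,4,5,5,6,7,7,7,7,8,9,9,11,12,14,18]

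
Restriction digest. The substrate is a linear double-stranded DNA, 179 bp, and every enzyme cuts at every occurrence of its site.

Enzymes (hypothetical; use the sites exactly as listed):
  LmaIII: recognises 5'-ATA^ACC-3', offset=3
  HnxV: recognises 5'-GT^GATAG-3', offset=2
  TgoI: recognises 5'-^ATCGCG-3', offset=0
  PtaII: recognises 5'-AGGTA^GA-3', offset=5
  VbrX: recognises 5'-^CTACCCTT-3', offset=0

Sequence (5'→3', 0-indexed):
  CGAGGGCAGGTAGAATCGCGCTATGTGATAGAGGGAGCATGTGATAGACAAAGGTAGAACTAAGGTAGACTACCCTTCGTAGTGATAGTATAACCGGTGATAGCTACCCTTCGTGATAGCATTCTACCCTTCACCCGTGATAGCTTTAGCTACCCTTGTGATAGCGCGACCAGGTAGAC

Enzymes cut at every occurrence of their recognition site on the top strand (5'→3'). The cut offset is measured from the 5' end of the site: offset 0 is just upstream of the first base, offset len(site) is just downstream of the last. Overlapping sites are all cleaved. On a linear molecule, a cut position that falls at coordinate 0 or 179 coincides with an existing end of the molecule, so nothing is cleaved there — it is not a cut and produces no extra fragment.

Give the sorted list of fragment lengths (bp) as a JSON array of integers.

[2,2,3,5,6,9,9,10,11,11,11,12,12,14,14,15,16,17]

Scan for sites:
  LmaIII ATAACC/3: at [89] ⇒ [92]
  HnxV GTGATAG/2: at [24, 40, 81, 96, 112, 136, 157] ⇒ [26, 42, 83, 98, 114, 138, 159]
  TgoI ATCGCG/0: at [14] ⇒ [14]
  PtaII AGGTAGA/5: at [7, 51, 62, 171] ⇒ [12, 56, 67, 176]
  VbrX CTACCCTT/0: at [69, 103, 123, 149] ⇒ [69, 103, 123, 149]

All cut coordinates (distinct, sorted): [12, 14, 26, 42, 56, 67, 69, 83, 92, 98, 103, 114, 123, 138, 149, 159, 176]

Fragments:
  [0,12): 12 bp
  [12,14): 2 bp
  [14,26): 12 bp
  [26,42): 16 bp
  [42,56): 14 bp
  [56,67): 11 bp
  [67,69): 2 bp
  [69,83): 14 bp
  [83,92): 9 bp
  [92,98): 6 bp
  [98,103): 5 bp
  [103,114): 11 bp
  [114,123): 9 bp
  [123,138): 15 bp
  [138,149): 11 bp
  [149,159): 10 bp
  [159,176): 17 bp
  [176,179): 3 bp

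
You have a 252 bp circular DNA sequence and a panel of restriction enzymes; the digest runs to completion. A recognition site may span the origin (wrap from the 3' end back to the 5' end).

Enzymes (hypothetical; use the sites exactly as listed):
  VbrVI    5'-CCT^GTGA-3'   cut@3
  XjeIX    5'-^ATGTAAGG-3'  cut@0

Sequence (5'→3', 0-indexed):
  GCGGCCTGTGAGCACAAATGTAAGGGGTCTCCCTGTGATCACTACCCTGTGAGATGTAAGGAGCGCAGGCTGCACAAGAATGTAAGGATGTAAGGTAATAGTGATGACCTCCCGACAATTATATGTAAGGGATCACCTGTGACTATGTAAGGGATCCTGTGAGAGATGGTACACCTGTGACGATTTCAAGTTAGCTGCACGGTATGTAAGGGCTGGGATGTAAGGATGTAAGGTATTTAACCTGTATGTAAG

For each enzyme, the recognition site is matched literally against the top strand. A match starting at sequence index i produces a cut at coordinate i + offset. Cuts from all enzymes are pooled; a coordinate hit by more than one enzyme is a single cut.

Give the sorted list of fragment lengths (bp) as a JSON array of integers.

Per-enzyme occurrences:
  VbrVI CCTGTGA/3: at [4, 31, 45, 135, 155, 173] ⇒ [7, 34, 48, 138, 158, 176]
  XjeIX ATGTAAGG/0: at [17, 53, 79, 87, 122, 144, 203, 217, 225, 245] ⇒ [17, 53, 79, 87, 122, 144, 203, 217, 225, 245]

All cut coordinates (distinct, sorted): [7, 17, 34, 48, 53, 79, 87, 122, 138, 144, 158, 176, 203, 217, 225, 245]

Fragments:
  7→17: 10 bp
  17→34: 17 bp
  34→48: 14 bp
  48→53: 5 bp
  53→79: 26 bp
  79→87: 8 bp
  87→122: 35 bp
  122→138: 16 bp
  138→144: 6 bp
  144→158: 14 bp
  158→176: 18 bp
  176→203: 27 bp
  203→217: 14 bp
  217→225: 8 bp
  225→245: 20 bp
  245→7 (wrap): 252-245+7 = 14 bp

[5,6,8,8,10,14,14,14,14,16,17,18,20,26,27,35]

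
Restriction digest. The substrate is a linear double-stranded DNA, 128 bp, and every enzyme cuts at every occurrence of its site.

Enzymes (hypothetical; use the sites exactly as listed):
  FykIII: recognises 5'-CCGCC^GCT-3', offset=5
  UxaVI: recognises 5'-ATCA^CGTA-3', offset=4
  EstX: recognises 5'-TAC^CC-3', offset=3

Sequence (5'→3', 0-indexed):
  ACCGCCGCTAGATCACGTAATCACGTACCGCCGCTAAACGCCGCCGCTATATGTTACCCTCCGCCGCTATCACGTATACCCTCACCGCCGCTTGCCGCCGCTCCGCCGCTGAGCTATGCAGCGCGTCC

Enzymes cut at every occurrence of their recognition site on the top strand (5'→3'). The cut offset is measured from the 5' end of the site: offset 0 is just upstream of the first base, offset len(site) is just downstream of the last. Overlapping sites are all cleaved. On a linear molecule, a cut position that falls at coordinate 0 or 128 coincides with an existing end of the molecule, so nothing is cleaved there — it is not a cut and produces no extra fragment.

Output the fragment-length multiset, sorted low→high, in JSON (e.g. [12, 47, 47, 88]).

[6,7,7,8,8,8,9,9,10,10,12,13,21]

Scan for sites:
  FykIII (CCGCCGCT, off=5): starts [1, 27, 40, 60, 84, 94, 102] → cuts [6, 32, 45, 65, 89, 99, 107]
  UxaVI (ATCACGTA, off=4): starts [11, 19, 68] → cuts [15, 23, 72]
  EstX (TACCC, off=3): starts [54, 76] → cuts [57, 79]

Pooled cuts: [6, 15, 23, 32, 45, 57, 65, 72, 79, 89, 99, 107]

Fragments:
  [0,6): 6 bp
  [6,15): 9 bp
  [15,23): 8 bp
  [23,32): 9 bp
  [32,45): 13 bp
  [45,57): 12 bp
  [57,65): 8 bp
  [65,72): 7 bp
  [72,79): 7 bp
  [79,89): 10 bp
  [89,99): 10 bp
  [99,107): 8 bp
  [107,128): 21 bp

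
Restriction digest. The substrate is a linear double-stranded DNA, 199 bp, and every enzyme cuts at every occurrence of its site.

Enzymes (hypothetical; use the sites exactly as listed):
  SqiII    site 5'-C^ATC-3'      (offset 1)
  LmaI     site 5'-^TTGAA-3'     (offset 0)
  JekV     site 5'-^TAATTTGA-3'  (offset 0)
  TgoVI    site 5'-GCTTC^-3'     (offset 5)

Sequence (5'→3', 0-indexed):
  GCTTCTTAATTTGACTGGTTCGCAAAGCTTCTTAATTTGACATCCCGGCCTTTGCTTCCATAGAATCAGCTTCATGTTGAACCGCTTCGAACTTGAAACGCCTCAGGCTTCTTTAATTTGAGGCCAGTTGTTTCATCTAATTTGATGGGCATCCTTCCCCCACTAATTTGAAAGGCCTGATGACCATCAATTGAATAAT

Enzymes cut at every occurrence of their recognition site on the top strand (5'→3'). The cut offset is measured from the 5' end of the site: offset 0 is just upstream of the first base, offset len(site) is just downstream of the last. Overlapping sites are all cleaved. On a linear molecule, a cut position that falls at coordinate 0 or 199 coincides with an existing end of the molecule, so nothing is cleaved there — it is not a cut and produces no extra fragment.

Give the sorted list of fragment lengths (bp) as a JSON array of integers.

Site scan:
  SqiII CATC/1: at [40, 133, 149, 184] ⇒ [41, 134, 150, 185]
  LmaI TTGAA/0: at [76, 92, 167, 190] ⇒ [76, 92, 167, 190]
  JekV TAATTTGA/0: at [6, 32, 113, 137, 163] ⇒ [6, 32, 113, 137, 163]
  TgoVI GCTTC/5: at [0, 26, 53, 68, 83, 106] ⇒ [5, 31, 58, 73, 88, 111]

All cut coordinates (distinct, sorted): [5, 6, 31, 32, 41, 58, 73, 76, 88, 92, 111, 113, 134, 137, 150, 163, 167, 185, 190]

Fragments:
  [0,5): 5 bp
  [5,6): 1 bp
  [6,31): 25 bp
  [31,32): 1 bp
  [32,41): 9 bp
  [41,58): 17 bp
  [58,73): 15 bp
  [73,76): 3 bp
  [76,88): 12 bp
  [88,92): 4 bp
  [92,111): 19 bp
  [111,113): 2 bp
  [113,134): 21 bp
  [134,137): 3 bp
  [137,150): 13 bp
  [150,163): 13 bp
  [163,167): 4 bp
  [167,185): 18 bp
  [185,190): 5 bp
  [190,199): 9 bp

[1,1,2,3,3,4,4,5,5,9,9,12,13,13,15,17,18,19,21,25]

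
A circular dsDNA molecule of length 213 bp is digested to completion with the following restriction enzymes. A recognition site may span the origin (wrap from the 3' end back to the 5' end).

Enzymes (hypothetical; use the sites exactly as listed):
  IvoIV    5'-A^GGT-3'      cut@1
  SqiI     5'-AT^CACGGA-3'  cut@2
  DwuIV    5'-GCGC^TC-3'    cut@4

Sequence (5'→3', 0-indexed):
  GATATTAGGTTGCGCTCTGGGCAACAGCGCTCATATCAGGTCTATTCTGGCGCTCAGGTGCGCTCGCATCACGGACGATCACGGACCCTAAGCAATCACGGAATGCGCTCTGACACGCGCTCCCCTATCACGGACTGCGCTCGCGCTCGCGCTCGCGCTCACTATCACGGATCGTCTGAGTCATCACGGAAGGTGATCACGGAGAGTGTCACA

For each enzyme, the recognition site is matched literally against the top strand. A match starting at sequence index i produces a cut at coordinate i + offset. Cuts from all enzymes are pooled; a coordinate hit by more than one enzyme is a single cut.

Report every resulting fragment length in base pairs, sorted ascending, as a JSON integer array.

[3,6,6,6,6,6,7,7,7,8,8,8,10,12,12,12,15,15,17,19,23]

Scan for sites:
  IvoIV (AGGT, off=1): starts [6, 37, 55, 190] → cuts [7, 38, 56, 191]
  SqiI (ATCACGGA, off=2): starts [67, 77, 94, 126, 163, 182, 195] → cuts [69, 79, 96, 128, 165, 184, 197]
  DwuIV (GCGCTC, off=4): starts [11, 26, 49, 59, 104, 116, 136, 142, 148, 154] → cuts [15, 30, 53, 63, 108, 120, 140, 146, 152, 158]

Pooled cuts: [7, 15, 30, 38, 53, 56, 63, 69, 79, 96, 108, 120, 128, 140, 146, 152, 158, 165, 184, 191, 197]

Fragment lengths:
  7→15: 8 bp
  15→30: 15 bp
  30→38: 8 bp
  38→53: 15 bp
  53→56: 3 bp
  56→63: 7 bp
  63→69: 6 bp
  69→79: 10 bp
  79→96: 17 bp
  96→108: 12 bp
  108→120: 12 bp
  120→128: 8 bp
  128→140: 12 bp
  140→146: 6 bp
  146→152: 6 bp
  152→158: 6 bp
  158→165: 7 bp
  165→184: 19 bp
  184→191: 7 bp
  191→197: 6 bp
  197→7 (wrap): 213-197+7 = 23 bp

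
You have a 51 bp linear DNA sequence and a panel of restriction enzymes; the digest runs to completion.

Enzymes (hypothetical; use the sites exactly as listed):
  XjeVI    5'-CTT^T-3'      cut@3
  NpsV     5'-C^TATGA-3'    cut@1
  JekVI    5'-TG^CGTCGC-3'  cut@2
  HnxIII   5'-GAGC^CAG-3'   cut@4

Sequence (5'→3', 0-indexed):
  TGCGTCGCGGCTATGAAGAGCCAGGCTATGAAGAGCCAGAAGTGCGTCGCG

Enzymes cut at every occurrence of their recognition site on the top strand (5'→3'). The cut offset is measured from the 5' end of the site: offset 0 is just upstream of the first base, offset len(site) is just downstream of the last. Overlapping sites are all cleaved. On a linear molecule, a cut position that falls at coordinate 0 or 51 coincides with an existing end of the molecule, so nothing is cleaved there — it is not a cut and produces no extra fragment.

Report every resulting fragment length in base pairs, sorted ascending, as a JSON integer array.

Site scan:
  XjeVI (CTTT, off=3): no sites
  NpsV CTATGA/1: at [10, 25] ⇒ [11, 26]
  JekVI TGCGTCGC/2: at [0, 42] ⇒ [2, 44]
  HnxIII GAGCCAG/4: at [17, 32] ⇒ [21, 36]

Pooled cuts: [2, 11, 21, 26, 36, 44]

Fragment lengths:
  [0,2): 2 bp
  [2,11): 9 bp
  [11,21): 10 bp
  [21,26): 5 bp
  [26,36): 10 bp
  [36,44): 8 bp
  [44,51): 7 bp

[2,5,7,8,9,10,10]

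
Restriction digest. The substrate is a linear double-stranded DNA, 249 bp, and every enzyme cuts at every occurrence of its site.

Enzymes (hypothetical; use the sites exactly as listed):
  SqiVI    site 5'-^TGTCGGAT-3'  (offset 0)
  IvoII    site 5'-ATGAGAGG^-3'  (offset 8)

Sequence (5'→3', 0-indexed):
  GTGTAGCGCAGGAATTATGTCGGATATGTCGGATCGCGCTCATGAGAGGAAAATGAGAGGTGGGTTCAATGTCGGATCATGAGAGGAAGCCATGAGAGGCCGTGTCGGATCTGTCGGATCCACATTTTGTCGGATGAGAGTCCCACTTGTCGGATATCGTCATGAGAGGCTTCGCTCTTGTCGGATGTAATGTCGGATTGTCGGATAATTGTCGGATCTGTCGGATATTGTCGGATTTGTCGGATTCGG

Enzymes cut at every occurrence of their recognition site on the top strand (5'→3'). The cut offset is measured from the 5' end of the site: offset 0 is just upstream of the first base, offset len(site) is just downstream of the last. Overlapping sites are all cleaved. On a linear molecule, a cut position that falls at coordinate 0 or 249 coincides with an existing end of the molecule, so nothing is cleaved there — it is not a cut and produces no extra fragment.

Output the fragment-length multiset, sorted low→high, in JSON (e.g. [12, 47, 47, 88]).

Site scan:
  SqiVI TGTCGGAT/0: at [17, 26, 69, 102, 111, 127, 147, 178, 190, 198, 209, 218, 228, 237] ⇒ [17, 26, 69, 102, 111, 127, 147, 178, 190, 198, 209, 218, 228, 237]
  IvoII ATGAGAGG/8: at [41, 52, 78, 91, 161] ⇒ [49, 60, 86, 99, 169]

All cut coordinates (distinct, sorted): [17, 26, 49, 60, 69, 86, 99, 102, 111, 127, 147, 169, 178, 190, 198, 209, 218, 228, 237]

Fragment lengths:
  [0,17): 17 bp
  [17,26): 9 bp
  [26,49): 23 bp
  [49,60): 11 bp
  [60,69): 9 bp
  [69,86): 17 bp
  [86,99): 13 bp
  [99,102): 3 bp
  [102,111): 9 bp
  [111,127): 16 bp
  [127,147): 20 bp
  [147,169): 22 bp
  [169,178): 9 bp
  [178,190): 12 bp
  [190,198): 8 bp
  [198,209): 11 bp
  [209,218): 9 bp
  [218,228): 10 bp
  [228,237): 9 bp
  [237,249): 12 bp

[3,8,9,9,9,9,9,9,10,11,11,12,12,13,16,17,17,20,22,23]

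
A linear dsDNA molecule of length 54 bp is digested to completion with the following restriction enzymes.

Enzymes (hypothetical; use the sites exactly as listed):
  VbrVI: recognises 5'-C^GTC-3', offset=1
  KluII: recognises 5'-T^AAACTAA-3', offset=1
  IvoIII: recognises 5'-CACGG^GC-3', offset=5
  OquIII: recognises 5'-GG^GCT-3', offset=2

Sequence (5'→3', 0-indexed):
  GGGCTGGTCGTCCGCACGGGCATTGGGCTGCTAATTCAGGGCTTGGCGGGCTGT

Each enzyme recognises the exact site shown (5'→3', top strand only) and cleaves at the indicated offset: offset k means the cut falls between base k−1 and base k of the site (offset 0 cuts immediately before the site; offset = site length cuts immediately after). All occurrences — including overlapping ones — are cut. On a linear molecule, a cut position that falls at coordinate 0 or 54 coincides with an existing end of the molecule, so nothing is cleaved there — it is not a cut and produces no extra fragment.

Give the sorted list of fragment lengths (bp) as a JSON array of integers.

[2,5,7,7,9,10,14]

Scan for sites:
  VbrVI (CGTC, off=1): starts [8] → cuts [9]
  KluII (TAAACTAA, off=1): no sites
  IvoIII (CACGGGC, off=5): starts [14] → cuts [19]
  OquIII (GGGCT, off=2): starts [0, 24, 38, 47] → cuts [2, 26, 40, 49]

Pooled cuts: [2, 9, 19, 26, 40, 49]

Fragment lengths:
  [0,2): 2 bp
  [2,9): 7 bp
  [9,19): 10 bp
  [19,26): 7 bp
  [26,40): 14 bp
  [40,49): 9 bp
  [49,54): 5 bp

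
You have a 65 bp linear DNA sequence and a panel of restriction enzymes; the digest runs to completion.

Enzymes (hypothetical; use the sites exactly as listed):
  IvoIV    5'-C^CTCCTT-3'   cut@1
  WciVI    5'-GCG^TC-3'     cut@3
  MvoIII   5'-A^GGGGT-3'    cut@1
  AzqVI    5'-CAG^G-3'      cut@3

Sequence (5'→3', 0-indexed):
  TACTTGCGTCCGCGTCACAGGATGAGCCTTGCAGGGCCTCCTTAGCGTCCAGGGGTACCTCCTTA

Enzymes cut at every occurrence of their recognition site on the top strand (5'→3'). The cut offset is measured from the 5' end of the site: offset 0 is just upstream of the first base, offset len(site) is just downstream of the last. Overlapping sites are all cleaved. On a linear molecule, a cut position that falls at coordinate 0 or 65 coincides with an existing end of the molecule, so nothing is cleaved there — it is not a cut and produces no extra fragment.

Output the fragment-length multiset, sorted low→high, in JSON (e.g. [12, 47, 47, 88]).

Site scan:
  IvoIV (CCTCCTT, off=1): starts [36, 57] → cuts [37, 58]
  WciVI (GCGTC, off=3): starts [5, 11, 44] → cuts [8, 14, 47]
  MvoIII (AGGGGT, off=1): starts [50] → cuts [51]
  AzqVI (CAGG, off=3): starts [17, 31, 49] → cuts [20, 34, 52]

Pooled cuts: [8, 14, 20, 34, 37, 47, 51, 52, 58]

Fragment lengths:
  [0,8): 8 bp
  [8,14): 6 bp
  [14,20): 6 bp
  [20,34): 14 bp
  [34,37): 3 bp
  [37,47): 10 bp
  [47,51): 4 bp
  [51,52): 1 bp
  [52,58): 6 bp
  [58,65): 7 bp

[1,3,4,6,6,6,7,8,10,14]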